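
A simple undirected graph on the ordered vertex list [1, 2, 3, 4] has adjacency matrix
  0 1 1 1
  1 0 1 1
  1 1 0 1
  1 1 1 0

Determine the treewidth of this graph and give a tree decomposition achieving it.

Treewidth 3.
Bags: B1 = {1, 2, 3, 4}
Tree: (single bag)

A single bag containing all 4 vertices is trivially a valid decomposition of width 3. For the lower bound, the 4 vertices {1, 2, 3, 4} are pairwise adjacent, and any tree decomposition puts a clique entirely inside one bag — forcing width ≥ 3. Therefore the treewidth is 3.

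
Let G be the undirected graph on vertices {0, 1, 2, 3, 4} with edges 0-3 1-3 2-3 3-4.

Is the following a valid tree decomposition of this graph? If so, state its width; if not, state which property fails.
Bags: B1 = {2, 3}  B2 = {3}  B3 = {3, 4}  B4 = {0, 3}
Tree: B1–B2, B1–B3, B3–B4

No — vertex 1 appears in no bag.

A tree decomposition must satisfy three properties: every vertex lies in some bag; for every edge, both endpoints lie together in some bag; and for every vertex, the bags containing it form a connected subtree. Here vertex 1 appears in no bag, so the decomposition is invalid.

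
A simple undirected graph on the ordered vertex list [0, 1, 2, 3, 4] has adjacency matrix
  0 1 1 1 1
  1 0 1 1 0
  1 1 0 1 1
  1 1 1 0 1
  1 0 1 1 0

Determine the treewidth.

3

A width-3 tree decomposition is:
Bags: B1 = {0, 2, 3, 4}  B2 = {0, 1, 2, 3}
Tree: B1–B2
Each bag holds 4 vertices, so the decomposition has width 3, which upper-bounds the treewidth. On the other hand G contains the 4-clique {0, 1, 2, 3}. A clique must lie in a single bag of any decomposition, so no decomposition can have width below 3. Therefore the treewidth is 3.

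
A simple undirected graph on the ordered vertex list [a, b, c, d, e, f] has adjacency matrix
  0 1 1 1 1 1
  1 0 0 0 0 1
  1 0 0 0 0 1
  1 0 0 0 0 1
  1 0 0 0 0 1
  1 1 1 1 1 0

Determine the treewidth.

2

A width-2 tree decomposition is:
Bags: B1 = {a, c, f}  B2 = {a, b, f}  B3 = {a, d, f}  B4 = {a, e, f}
Tree: B1–B2, B2–B3, B2–B4
Every bag has size at most 3, so the width is 3 − 1 = 2 and tw(G) ≤ 2. For the lower bound, the 3 vertices {a, d, f} are pairwise adjacent, and any tree decomposition puts a clique entirely inside one bag — forcing width ≥ 2. Combining the bounds, tw(G) = 2.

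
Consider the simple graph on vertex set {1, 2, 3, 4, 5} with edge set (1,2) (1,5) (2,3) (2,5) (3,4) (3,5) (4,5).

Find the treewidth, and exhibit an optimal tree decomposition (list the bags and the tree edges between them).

Treewidth 2.
One optimal decomposition is:
Bags: B1 = {1, 2, 5}  B2 = {2, 3, 5}  B3 = {3, 4, 5}
Tree: B1–B2, B2–B3

Each bag holds 3 vertices, so the decomposition has width 2, which upper-bounds the treewidth. For the lower bound, the 3 vertices {1, 2, 5} are pairwise adjacent, and any tree decomposition puts a clique entirely inside one bag — forcing width ≥ 2. Therefore the treewidth is 2.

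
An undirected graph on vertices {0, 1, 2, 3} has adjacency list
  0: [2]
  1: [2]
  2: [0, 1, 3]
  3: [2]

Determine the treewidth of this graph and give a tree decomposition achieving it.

Every bag has size at most 2, so the width is 2 − 1 = 1 and tw(G) ≤ 1. G has an edge, so its treewidth is at least 1. The upper and lower bounds meet at 1, so that is the treewidth.

Treewidth 1.
One optimal decomposition is:
Bags: B1 = {2, 3}  B2 = {0, 2}  B3 = {1, 2}
Tree: B1–B2, B2–B3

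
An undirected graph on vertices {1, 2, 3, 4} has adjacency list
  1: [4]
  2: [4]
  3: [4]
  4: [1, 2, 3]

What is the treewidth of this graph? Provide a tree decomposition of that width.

The largest bag has 2 vertices, giving width 1; this decomposition certifies tw(G) ≤ 1. Any graph with an edge has treewidth ≥ 1, and G has the edge 4–2. Therefore the treewidth is 1.

Treewidth 1.
One optimal decomposition is:
Bags: B1 = {2, 4}  B2 = {1, 4}  B3 = {3, 4}
Tree: B1–B2, B2–B3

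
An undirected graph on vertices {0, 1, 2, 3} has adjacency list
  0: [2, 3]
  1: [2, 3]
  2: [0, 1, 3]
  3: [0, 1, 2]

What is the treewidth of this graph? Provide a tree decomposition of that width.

Treewidth 2.
One such decomposition:
Bags: B1 = {0, 2, 3}  B2 = {1, 2, 3}
Tree: B1–B2

Every bag has size at most 3, so the width is 3 − 1 = 2 and tw(G) ≤ 2. For the lower bound, the 3 vertices {0, 2, 3} are pairwise adjacent, and any tree decomposition puts a clique entirely inside one bag — forcing width ≥ 2. Therefore the treewidth is 2.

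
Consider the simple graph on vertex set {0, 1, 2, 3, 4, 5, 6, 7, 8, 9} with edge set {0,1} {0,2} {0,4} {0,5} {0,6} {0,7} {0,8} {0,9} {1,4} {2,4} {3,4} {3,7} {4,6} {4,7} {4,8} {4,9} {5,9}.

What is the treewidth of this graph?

2

A width-2 tree decomposition is:
Bags: B1 = {0, 1, 4}  B2 = {0, 4, 7}  B3 = {0, 4, 9}  B4 = {0, 4, 6}  B5 = {0, 5, 9}  B6 = {0, 4, 8}  B7 = {0, 2, 4}  B8 = {3, 4, 7}
Tree: B1–B2, B2–B3, B1–B4, B3–B5, B4–B6, B1–B7, B2–B8
Each bag holds 3 vertices, so the decomposition has width 2, which upper-bounds the treewidth. Conversely, {0, 1, 4} is a clique of size 3, and the vertices of any clique must share a bag in every tree decomposition; so some bag has ≥ 3 vertices and tw(G) ≥ 2. Therefore the treewidth is 2.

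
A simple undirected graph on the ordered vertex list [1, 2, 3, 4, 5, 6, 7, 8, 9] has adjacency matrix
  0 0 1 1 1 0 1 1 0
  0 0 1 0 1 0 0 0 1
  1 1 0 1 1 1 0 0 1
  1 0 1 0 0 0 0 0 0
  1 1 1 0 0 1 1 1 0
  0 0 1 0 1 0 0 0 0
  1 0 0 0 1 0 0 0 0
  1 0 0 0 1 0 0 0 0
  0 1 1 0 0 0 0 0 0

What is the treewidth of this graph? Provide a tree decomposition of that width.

The largest bag has 3 vertices, giving width 2; this decomposition certifies tw(G) ≤ 2. For the lower bound, the 3 vertices {1, 5, 8} are pairwise adjacent, and any tree decomposition puts a clique entirely inside one bag — forcing width ≥ 2. Combining the bounds, tw(G) = 2.

Treewidth 2.
One optimal decomposition is:
Bags: B1 = {1, 3, 4}  B2 = {1, 3, 5}  B3 = {3, 5, 6}  B4 = {1, 5, 8}  B5 = {1, 5, 7}  B6 = {2, 3, 5}  B7 = {2, 3, 9}
Tree: B1–B2, B2–B3, B2–B4, B4–B5, B2–B6, B6–B7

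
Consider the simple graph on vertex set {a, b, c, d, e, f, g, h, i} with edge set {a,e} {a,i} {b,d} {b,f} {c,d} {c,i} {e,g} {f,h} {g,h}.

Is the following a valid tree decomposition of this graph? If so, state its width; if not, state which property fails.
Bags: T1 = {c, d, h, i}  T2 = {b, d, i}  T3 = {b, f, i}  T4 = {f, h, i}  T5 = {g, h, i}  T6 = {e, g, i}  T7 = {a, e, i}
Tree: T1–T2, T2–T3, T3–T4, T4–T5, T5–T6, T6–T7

No — bags containing vertex h are not connected in the tree.

A tree decomposition must satisfy three properties: every vertex lies in some bag; for every edge, both endpoints lie together in some bag; and for every vertex, the bags containing it form a connected subtree. Here bags containing vertex h are not connected in the tree, so the decomposition is invalid.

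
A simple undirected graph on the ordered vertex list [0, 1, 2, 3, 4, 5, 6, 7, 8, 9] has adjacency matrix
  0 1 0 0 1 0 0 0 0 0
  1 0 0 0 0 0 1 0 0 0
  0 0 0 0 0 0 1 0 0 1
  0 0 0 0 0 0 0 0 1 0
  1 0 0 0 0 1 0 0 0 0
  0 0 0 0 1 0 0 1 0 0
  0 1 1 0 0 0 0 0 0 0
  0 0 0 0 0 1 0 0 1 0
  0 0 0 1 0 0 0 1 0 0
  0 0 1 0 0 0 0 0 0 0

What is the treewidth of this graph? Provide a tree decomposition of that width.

The largest bag has 2 vertices, giving width 1; this decomposition certifies tw(G) ≤ 1. G has an edge, so its treewidth is at least 1. Hence tw(G) = 1 exactly.

Treewidth 1.
One optimal decomposition is:
Bags: B1 = {2, 9}  B2 = {2, 6}  B3 = {1, 6}  B4 = {0, 1}  B5 = {0, 4}  B6 = {4, 5}  B7 = {5, 7}  B8 = {7, 8}  B9 = {3, 8}
Tree: B1–B2, B2–B3, B3–B4, B4–B5, B5–B6, B6–B7, B7–B8, B8–B9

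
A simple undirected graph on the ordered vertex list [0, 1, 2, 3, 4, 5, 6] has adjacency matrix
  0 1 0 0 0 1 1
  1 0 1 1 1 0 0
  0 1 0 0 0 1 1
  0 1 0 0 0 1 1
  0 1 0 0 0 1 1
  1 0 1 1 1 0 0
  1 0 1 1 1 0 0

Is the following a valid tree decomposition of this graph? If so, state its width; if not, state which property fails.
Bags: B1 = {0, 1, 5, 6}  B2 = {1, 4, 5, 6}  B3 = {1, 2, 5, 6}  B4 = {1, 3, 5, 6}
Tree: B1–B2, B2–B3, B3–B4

Yes; width 3.

Checking the three conditions: (i) the bags cover all of {0, 1, 2, 3, 4, 5, 6}; (ii) for each edge, some bag contains both endpoints; (iii) the bags containing any fixed vertex form a subtree. All hold, so the decomposition is valid with width 4 − 1 = 3.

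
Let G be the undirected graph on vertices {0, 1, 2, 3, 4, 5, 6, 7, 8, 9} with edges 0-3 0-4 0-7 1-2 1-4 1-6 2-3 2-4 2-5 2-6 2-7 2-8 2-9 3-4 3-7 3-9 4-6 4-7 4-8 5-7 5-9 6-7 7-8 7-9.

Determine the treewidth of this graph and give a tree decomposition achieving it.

The largest bag has 4 vertices, giving width 3; this decomposition certifies tw(G) ≤ 3. For the lower bound, the 4 vertices {0, 3, 4, 7} are pairwise adjacent, and any tree decomposition puts a clique entirely inside one bag — forcing width ≥ 3. Therefore the treewidth is 3.

Treewidth 3.
One optimal decomposition is:
Bags: B1 = {2, 3, 4, 7}  B2 = {2, 3, 7, 9}  B3 = {2, 4, 6, 7}  B4 = {2, 4, 7, 8}  B5 = {1, 2, 4, 6}  B6 = {0, 3, 4, 7}  B7 = {2, 5, 7, 9}
Tree: B1–B2, B1–B3, B1–B4, B3–B5, B1–B6, B2–B7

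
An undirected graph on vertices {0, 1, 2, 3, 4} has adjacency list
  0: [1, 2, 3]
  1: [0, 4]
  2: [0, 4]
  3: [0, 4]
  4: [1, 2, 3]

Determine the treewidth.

A width-2 tree decomposition is:
Bags: B1 = {0, 2, 4}  B2 = {0, 1, 4}  B3 = {0, 3, 4}
Tree: B1–B2, B2–B3
Every bag has size at most 3, so the width is 3 − 1 = 2 and tw(G) ≤ 2. Since 4–2–0–1–4 is a cycle in G, G is not acyclic. Forests are exactly the graphs of treewidth ≤ 1, so tw(G) ≥ 2. The upper and lower bounds meet at 2, so that is the treewidth.

2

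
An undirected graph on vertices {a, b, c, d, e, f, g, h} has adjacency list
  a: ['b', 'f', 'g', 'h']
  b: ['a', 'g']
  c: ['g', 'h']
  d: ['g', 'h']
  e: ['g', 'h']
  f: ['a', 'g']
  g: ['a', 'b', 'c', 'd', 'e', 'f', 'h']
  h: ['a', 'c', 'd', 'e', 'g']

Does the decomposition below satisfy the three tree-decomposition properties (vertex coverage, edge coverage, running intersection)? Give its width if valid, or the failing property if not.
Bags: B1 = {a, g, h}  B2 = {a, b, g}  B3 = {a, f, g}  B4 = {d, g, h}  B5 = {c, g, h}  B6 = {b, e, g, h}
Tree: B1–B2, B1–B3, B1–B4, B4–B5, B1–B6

A tree decomposition must satisfy three properties: every vertex lies in some bag; for every edge, both endpoints lie together in some bag; and for every vertex, the bags containing it form a connected subtree. Here bags containing vertex b are not connected in the tree, so the decomposition is invalid.

No — bags containing vertex b are not connected in the tree.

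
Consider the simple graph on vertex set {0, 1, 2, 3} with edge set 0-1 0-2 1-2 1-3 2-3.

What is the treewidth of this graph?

A width-2 tree decomposition is:
Bags: B1 = {0, 1, 2}  B2 = {1, 2, 3}
Tree: B1–B2
Every bag has size at most 3, so the width is 3 − 1 = 2 and tw(G) ≤ 2. Conversely, {0, 1, 2} is a clique of size 3, and the vertices of any clique must share a bag in every tree decomposition; so some bag has ≥ 3 vertices and tw(G) ≥ 2. The upper and lower bounds meet at 2, so that is the treewidth.

2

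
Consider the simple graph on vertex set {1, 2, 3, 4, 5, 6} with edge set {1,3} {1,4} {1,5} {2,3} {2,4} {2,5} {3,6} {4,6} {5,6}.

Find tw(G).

3

A width-3 tree decomposition is:
Bags: B1 = {3, 4, 5, 6}  B2 = {2, 3, 4, 5}  B3 = {1, 3, 4, 5}
Tree: B1–B2, B2–B3
Each bag holds 4 vertices, so the decomposition has width 3, which upper-bounds the treewidth. For the lower bound: the 4 vertex sets {5,6}, {2,3}, {4}, {1} are disjoint, each induces a connected subgraph, and every pair is joined by at least one edge of G. Contracting each set to a single vertex therefore yields K_{4} as a minor, and since treewidth is minor-monotone, tw(G) ≥ tw(K_{4}) = 3. Combining the bounds, tw(G) = 3.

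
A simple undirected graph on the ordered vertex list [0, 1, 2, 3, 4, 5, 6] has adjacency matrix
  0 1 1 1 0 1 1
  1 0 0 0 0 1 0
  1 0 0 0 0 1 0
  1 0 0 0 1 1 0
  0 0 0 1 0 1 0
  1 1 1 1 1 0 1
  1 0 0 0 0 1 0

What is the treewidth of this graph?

A width-2 tree decomposition is:
Bags: B1 = {0, 2, 5}  B2 = {0, 1, 5}  B3 = {0, 3, 5}  B4 = {3, 4, 5}  B5 = {0, 5, 6}
Tree: B1–B2, B2–B3, B3–B4, B3–B5
The largest bag has 3 vertices, giving width 2; this decomposition certifies tw(G) ≤ 2. For the lower bound, the 3 vertices {0, 1, 5} are pairwise adjacent, and any tree decomposition puts a clique entirely inside one bag — forcing width ≥ 2. The upper and lower bounds meet at 2, so that is the treewidth.

2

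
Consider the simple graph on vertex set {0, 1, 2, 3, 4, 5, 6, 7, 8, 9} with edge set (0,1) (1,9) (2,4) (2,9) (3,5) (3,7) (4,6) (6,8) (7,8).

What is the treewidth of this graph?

1

A width-1 tree decomposition is:
Bags: B1 = {3, 5}  B2 = {3, 7}  B3 = {7, 8}  B4 = {6, 8}  B5 = {4, 6}  B6 = {2, 4}  B7 = {2, 9}  B8 = {1, 9}  B9 = {0, 1}
Tree: B1–B2, B2–B3, B3–B4, B4–B5, B5–B6, B6–B7, B7–B8, B8–B9
Each bag holds 2 vertices, so the decomposition has width 1, which upper-bounds the treewidth. G has an edge, so its treewidth is at least 1. The upper and lower bounds meet at 1, so that is the treewidth.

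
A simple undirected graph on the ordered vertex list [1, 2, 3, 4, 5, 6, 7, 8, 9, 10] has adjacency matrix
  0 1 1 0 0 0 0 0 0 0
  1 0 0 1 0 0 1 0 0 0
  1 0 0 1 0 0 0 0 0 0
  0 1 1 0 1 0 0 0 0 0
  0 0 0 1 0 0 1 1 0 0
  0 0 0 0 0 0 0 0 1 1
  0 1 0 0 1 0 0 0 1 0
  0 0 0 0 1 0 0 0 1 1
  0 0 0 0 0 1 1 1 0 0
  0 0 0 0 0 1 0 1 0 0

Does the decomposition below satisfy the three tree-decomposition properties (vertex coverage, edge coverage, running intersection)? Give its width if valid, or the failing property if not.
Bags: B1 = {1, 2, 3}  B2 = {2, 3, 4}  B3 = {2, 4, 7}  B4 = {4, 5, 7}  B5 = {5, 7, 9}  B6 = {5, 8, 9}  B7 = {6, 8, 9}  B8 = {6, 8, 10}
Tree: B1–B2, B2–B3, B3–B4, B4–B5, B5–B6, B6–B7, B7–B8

Yes; width 2.

Checking the three conditions: (i) the bags cover all of {1, 2, 3, 4, 5, 6, 7, 8, 9, 10}; (ii) for each edge, some bag contains both endpoints; (iii) the bags containing any fixed vertex form a subtree. All hold, so the decomposition is valid with width 3 − 1 = 2.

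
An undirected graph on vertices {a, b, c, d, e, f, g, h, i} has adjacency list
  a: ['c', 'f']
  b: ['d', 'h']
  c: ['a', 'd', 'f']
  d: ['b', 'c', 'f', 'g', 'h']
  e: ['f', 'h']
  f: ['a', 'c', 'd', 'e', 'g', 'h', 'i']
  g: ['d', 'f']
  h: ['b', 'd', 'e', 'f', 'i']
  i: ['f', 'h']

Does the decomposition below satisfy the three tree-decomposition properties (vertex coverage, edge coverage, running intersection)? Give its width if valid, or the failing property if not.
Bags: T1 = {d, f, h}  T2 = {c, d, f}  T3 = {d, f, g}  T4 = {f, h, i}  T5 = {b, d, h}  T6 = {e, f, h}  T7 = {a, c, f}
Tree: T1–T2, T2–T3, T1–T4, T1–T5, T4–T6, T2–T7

Checking the three conditions: (i) the bags cover all of {a, b, c, d, e, f, g, h, i}; (ii) for each edge, some bag contains both endpoints; (iii) the bags containing any fixed vertex form a subtree. All hold, so the decomposition is valid with width 3 − 1 = 2.

Yes; width 2.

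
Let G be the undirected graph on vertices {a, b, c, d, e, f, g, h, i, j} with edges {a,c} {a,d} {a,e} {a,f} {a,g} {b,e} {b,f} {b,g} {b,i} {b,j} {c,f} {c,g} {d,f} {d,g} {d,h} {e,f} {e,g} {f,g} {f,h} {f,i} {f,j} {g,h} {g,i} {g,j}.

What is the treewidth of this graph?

3

A width-3 tree decomposition is:
Bags: B1 = {a, d, f, g}  B2 = {a, e, f, g}  B3 = {b, e, f, g}  B4 = {d, f, g, h}  B5 = {a, c, f, g}  B6 = {b, f, g, j}  B7 = {b, f, g, i}
Tree: B1–B2, B2–B3, B1–B4, B1–B5, B3–B6, B3–B7
Each bag holds 4 vertices, so the decomposition has width 3, which upper-bounds the treewidth. On the other hand G contains the 4-clique {d, f, g, h}. A clique must lie in a single bag of any decomposition, so no decomposition can have width below 3. Therefore the treewidth is 3.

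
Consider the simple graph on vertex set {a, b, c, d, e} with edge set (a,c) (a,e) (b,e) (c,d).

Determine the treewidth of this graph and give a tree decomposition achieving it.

Treewidth 1.
One such decomposition:
Bags: B1 = {a, e}  B2 = {a, c}  B3 = {c, d}  B4 = {b, e}
Tree: B1–B2, B2–B3, B1–B4

Each bag holds 2 vertices, so the decomposition has width 1, which upper-bounds the treewidth. Since G has at least one edge (e.g. e–a), it is not an edgeless graph, so tw(G) ≥ 1. The upper and lower bounds meet at 1, so that is the treewidth.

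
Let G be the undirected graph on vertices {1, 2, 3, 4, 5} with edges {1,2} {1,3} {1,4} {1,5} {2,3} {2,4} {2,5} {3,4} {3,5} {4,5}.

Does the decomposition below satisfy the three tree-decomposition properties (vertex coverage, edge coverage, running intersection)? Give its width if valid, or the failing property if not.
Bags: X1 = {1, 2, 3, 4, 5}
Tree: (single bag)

Yes; width 4.

Checking the three conditions: (i) the bags cover all of {1, 2, 3, 4, 5}; (ii) for each edge, some bag contains both endpoints; (iii) the bags containing any fixed vertex form a subtree. All hold, so the decomposition is valid with width 5 − 1 = 4.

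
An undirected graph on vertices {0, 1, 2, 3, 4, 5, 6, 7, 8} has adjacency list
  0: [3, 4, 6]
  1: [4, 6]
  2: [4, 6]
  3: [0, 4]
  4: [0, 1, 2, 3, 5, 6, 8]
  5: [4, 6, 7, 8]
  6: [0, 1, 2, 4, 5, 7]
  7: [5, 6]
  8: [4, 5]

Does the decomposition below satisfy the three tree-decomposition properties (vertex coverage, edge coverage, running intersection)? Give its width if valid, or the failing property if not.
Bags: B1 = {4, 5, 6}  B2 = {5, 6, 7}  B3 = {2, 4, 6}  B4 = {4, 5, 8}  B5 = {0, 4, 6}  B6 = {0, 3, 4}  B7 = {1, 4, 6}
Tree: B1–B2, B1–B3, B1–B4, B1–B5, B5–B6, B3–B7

Yes; width 2.

Checking the three conditions: (i) the bags cover all of {0, 1, 2, 3, 4, 5, 6, 7, 8}; (ii) for each edge, some bag contains both endpoints; (iii) the bags containing any fixed vertex form a subtree. All hold, so the decomposition is valid with width 3 − 1 = 2.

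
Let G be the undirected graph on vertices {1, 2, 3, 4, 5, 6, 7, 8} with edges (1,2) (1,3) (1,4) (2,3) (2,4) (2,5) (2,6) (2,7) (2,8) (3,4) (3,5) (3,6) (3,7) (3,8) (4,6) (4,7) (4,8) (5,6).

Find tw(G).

3

A width-3 tree decomposition is:
Bags: B1 = {2, 3, 4, 6}  B2 = {2, 3, 4, 8}  B3 = {1, 2, 3, 4}  B4 = {2, 3, 5, 6}  B5 = {2, 3, 4, 7}
Tree: B1–B2, B2–B3, B1–B4, B2–B5
The largest bag has 4 vertices, giving width 3; this decomposition certifies tw(G) ≤ 3. On the other hand G contains the 4-clique {2, 3, 4, 8}. A clique must lie in a single bag of any decomposition, so no decomposition can have width below 3. Therefore the treewidth is 3.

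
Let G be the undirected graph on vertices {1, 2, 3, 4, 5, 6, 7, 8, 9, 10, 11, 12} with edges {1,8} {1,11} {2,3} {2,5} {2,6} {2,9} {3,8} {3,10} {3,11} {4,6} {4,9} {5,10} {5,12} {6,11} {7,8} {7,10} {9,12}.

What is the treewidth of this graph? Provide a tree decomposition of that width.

Treewidth 3.
One optimal decomposition is:
Bags: B1 = {1, 7, 8, 10}  B2 = {1, 3, 8, 10}  B3 = {1, 3, 10, 11}  B4 = {3, 5, 10, 11}  B5 = {2, 3, 5, 11}  B6 = {2, 5, 6, 11}  B7 = {2, 5, 6, 12}  B8 = {2, 6, 9, 12}  B9 = {4, 6, 9, 12}
Tree: B1–B2, B2–B3, B3–B4, B4–B5, B5–B6, B6–B7, B7–B8, B8–B9

Every bag has size at most 4, so the width is 4 − 1 = 3 and tw(G) ≤ 3. For the lower bound: the 4 vertex sets {1,7,8}, {10}, {3}, {2,5,6,11} are disjoint, each induces a connected subgraph, and every pair is joined by at least one edge of G. Contracting each set to a single vertex therefore yields K_{4} as a minor, and since treewidth is minor-monotone, tw(G) ≥ tw(K_{4}) = 3. Hence tw(G) = 3 exactly.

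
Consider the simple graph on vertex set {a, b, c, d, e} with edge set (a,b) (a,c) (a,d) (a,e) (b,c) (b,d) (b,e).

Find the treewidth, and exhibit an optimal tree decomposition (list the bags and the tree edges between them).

Each bag holds 3 vertices, so the decomposition has width 2, which upper-bounds the treewidth. On the other hand G contains the 3-clique {a, b, d}. A clique must lie in a single bag of any decomposition, so no decomposition can have width below 2. Therefore the treewidth is 2.

Treewidth 2.
One optimal decomposition is:
Bags: B1 = {a, b, c}  B2 = {a, b, e}  B3 = {a, b, d}
Tree: B1–B2, B1–B3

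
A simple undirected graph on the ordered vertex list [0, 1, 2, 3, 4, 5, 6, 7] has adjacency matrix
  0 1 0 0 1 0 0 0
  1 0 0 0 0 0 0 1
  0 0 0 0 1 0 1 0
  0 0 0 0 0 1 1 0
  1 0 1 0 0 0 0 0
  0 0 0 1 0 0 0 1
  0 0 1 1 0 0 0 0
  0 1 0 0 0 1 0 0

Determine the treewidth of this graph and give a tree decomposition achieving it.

Every bag has size at most 3, so the width is 3 − 1 = 2 and tw(G) ≤ 2. Since 5–3–6–2–4–0–1–7–5 is a cycle in G, G is not acyclic. Forests are exactly the graphs of treewidth ≤ 1, so tw(G) ≥ 2. Combining the bounds, tw(G) = 2.

Treewidth 2.
Bags: B1 = {3, 5, 6}  B2 = {2, 5, 6}  B3 = {2, 4, 5}  B4 = {0, 4, 5}  B5 = {0, 1, 5}  B6 = {1, 5, 7}
Tree: B1–B2, B2–B3, B3–B4, B4–B5, B5–B6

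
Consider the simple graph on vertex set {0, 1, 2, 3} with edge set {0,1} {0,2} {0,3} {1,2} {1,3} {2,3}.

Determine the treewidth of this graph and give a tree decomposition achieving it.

Treewidth 3.
One such decomposition:
Bags: B1 = {0, 1, 2, 3}
Tree: (single bag)

With just one bag of size 4, the width is 4 − 1 = 3, so tw(G) ≤ 3. On the other hand G contains the 4-clique {0, 1, 2, 3}. A clique must lie in a single bag of any decomposition, so no decomposition can have width below 3. Therefore the treewidth is 3.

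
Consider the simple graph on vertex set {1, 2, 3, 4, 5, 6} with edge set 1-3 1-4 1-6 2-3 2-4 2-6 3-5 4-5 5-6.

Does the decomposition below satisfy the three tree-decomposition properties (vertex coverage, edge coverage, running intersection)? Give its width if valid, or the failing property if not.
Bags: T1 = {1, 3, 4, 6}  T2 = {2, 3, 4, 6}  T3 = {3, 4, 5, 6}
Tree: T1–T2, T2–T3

Checking the three conditions: (i) the bags cover all of {1, 2, 3, 4, 5, 6}; (ii) for each edge, some bag contains both endpoints; (iii) the bags containing any fixed vertex form a subtree. All hold, so the decomposition is valid with width 4 − 1 = 3.

Yes; width 3.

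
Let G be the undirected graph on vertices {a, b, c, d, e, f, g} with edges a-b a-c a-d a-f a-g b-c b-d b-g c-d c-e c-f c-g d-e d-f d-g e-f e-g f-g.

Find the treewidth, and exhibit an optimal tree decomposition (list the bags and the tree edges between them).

The largest bag has 5 vertices, giving width 4; this decomposition certifies tw(G) ≤ 4. On the other hand G contains the 5-clique {c, d, e, f, g}. A clique must lie in a single bag of any decomposition, so no decomposition can have width below 4. Hence tw(G) = 4 exactly.

Treewidth 4.
One optimal decomposition is:
Bags: B1 = {a, c, d, f, g}  B2 = {a, b, c, d, g}  B3 = {c, d, e, f, g}
Tree: B1–B2, B1–B3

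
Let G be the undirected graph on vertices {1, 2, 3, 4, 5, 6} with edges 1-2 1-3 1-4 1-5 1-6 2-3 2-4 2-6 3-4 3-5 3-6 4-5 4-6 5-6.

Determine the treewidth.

4

A width-4 tree decomposition is:
Bags: B1 = {1, 3, 4, 5, 6}  B2 = {1, 2, 3, 4, 6}
Tree: B1–B2
The largest bag has 5 vertices, giving width 4; this decomposition certifies tw(G) ≤ 4. Conversely, {1, 2, 3, 4, 6} is a clique of size 5, and the vertices of any clique must share a bag in every tree decomposition; so some bag has ≥ 5 vertices and tw(G) ≥ 4. Therefore the treewidth is 4.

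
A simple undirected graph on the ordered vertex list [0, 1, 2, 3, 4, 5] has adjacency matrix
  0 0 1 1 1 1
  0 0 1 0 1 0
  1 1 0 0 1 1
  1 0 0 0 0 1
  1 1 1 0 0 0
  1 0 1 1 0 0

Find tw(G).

2

A width-2 tree decomposition is:
Bags: B1 = {0, 3, 5}  B2 = {0, 2, 5}  B3 = {0, 2, 4}  B4 = {1, 2, 4}
Tree: B1–B2, B2–B3, B3–B4
Every bag has size at most 3, so the width is 3 − 1 = 2 and tw(G) ≤ 2. For the lower bound, the 3 vertices {0, 2, 4} are pairwise adjacent, and any tree decomposition puts a clique entirely inside one bag — forcing width ≥ 2. Therefore the treewidth is 2.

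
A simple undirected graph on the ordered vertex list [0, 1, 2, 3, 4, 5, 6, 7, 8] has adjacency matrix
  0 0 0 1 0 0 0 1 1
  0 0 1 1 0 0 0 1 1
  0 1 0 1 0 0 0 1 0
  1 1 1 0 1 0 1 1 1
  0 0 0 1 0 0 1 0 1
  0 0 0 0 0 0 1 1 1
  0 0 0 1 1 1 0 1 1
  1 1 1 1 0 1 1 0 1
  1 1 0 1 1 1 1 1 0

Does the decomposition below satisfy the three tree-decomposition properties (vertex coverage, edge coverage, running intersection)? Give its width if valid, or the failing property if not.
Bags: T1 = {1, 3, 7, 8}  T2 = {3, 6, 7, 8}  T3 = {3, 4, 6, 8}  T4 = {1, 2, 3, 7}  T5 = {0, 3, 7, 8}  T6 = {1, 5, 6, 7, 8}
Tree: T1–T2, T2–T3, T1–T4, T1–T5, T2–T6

A tree decomposition must satisfy three properties: every vertex lies in some bag; for every edge, both endpoints lie together in some bag; and for every vertex, the bags containing it form a connected subtree. Here bags containing vertex 1 are not connected in the tree, so the decomposition is invalid.

No — bags containing vertex 1 are not connected in the tree.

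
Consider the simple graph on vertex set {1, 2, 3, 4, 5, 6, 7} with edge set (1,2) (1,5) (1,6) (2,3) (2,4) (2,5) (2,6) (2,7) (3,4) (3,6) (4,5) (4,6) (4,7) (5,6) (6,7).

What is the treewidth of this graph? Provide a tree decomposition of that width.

Treewidth 3.
One such decomposition:
Bags: B1 = {1, 2, 5, 6}  B2 = {2, 4, 5, 6}  B3 = {2, 3, 4, 6}  B4 = {2, 4, 6, 7}
Tree: B1–B2, B2–B3, B2–B4

Every bag has size at most 4, so the width is 4 − 1 = 3 and tw(G) ≤ 3. For the lower bound, the 4 vertices {1, 2, 5, 6} are pairwise adjacent, and any tree decomposition puts a clique entirely inside one bag — forcing width ≥ 3. The upper and lower bounds meet at 3, so that is the treewidth.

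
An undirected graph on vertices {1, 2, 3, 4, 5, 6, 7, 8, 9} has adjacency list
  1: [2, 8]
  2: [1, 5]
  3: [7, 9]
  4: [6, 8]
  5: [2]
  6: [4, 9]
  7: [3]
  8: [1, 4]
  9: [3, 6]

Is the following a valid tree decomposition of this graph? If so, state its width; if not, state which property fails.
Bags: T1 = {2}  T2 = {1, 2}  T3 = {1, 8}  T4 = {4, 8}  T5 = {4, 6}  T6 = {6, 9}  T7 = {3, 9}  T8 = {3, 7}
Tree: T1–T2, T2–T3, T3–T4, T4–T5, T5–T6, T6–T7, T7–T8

No — vertex 5 appears in no bag.

A tree decomposition must satisfy three properties: every vertex lies in some bag; for every edge, both endpoints lie together in some bag; and for every vertex, the bags containing it form a connected subtree. Here vertex 5 appears in no bag, so the decomposition is invalid.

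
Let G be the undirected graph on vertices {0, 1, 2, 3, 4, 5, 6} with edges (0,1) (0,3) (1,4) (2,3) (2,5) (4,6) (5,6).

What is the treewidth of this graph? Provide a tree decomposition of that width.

The largest bag has 3 vertices, giving width 2; this decomposition certifies tw(G) ≤ 2. Since 0–3–2–5–6–4–1–0 is a cycle in G, G is not acyclic. Forests are exactly the graphs of treewidth ≤ 1, so tw(G) ≥ 2. Therefore the treewidth is 2.

Treewidth 2.
One optimal decomposition is:
Bags: B1 = {0, 2, 3}  B2 = {0, 2, 5}  B3 = {0, 5, 6}  B4 = {0, 4, 6}  B5 = {0, 1, 4}
Tree: B1–B2, B2–B3, B3–B4, B4–B5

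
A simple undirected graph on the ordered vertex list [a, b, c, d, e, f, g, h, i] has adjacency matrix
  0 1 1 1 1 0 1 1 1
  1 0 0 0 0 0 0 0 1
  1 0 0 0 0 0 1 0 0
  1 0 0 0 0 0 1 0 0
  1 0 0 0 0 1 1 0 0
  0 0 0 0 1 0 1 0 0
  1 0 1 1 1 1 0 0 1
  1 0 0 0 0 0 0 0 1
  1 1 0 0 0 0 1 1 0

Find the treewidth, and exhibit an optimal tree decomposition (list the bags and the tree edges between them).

Treewidth 2.
Bags: B1 = {a, d, g}  B2 = {a, g, i}  B3 = {a, b, i}  B4 = {a, e, g}  B5 = {a, c, g}  B6 = {e, f, g}  B7 = {a, h, i}
Tree: B1–B2, B2–B3, B2–B4, B1–B5, B4–B6, B2–B7

Each bag holds 3 vertices, so the decomposition has width 2, which upper-bounds the treewidth. For the lower bound, the 3 vertices {a, d, g} are pairwise adjacent, and any tree decomposition puts a clique entirely inside one bag — forcing width ≥ 2. The upper and lower bounds meet at 2, so that is the treewidth.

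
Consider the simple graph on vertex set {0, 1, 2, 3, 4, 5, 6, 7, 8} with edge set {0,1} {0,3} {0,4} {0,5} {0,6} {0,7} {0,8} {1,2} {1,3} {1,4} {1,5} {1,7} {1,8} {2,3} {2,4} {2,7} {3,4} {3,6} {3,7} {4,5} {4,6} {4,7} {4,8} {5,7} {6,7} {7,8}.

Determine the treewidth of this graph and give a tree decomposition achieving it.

Every bag has size at most 5, so the width is 5 − 1 = 4 and tw(G) ≤ 4. Conversely, {0, 1, 4, 7, 8} is a clique of size 5, and the vertices of any clique must share a bag in every tree decomposition; so some bag has ≥ 5 vertices and tw(G) ≥ 4. Hence tw(G) = 4 exactly.

Treewidth 4.
One such decomposition:
Bags: B1 = {0, 1, 4, 7, 8}  B2 = {0, 1, 3, 4, 7}  B3 = {0, 3, 4, 6, 7}  B4 = {1, 2, 3, 4, 7}  B5 = {0, 1, 4, 5, 7}
Tree: B1–B2, B2–B3, B2–B4, B2–B5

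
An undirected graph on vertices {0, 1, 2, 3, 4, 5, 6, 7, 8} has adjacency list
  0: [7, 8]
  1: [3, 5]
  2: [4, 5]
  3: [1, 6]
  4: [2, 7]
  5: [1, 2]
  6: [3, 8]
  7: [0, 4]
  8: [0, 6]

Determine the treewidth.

A width-2 tree decomposition is:
Bags: B1 = {1, 3, 5}  B2 = {3, 5, 6}  B3 = {5, 6, 8}  B4 = {0, 5, 8}  B5 = {0, 5, 7}  B6 = {4, 5, 7}  B7 = {2, 4, 5}
Tree: B1–B2, B2–B3, B3–B4, B4–B5, B5–B6, B6–B7
The largest bag has 3 vertices, giving width 2; this decomposition certifies tw(G) ≤ 2. For the lower bound, G contains the cycle 5–1–3–6–8–0–7–4–2–5, so G is not a forest; only forests have treewidth ≤ 1, hence tw(G) ≥ 2. Therefore the treewidth is 2.

2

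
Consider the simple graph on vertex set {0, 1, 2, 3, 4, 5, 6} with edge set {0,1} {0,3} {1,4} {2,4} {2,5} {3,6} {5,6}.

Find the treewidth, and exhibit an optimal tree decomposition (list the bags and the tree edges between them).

Treewidth 2.
One such decomposition:
Bags: B1 = {1, 2, 4}  B2 = {1, 2, 5}  B3 = {1, 5, 6}  B4 = {1, 3, 6}  B5 = {0, 1, 3}
Tree: B1–B2, B2–B3, B3–B4, B4–B5

Each bag holds 3 vertices, so the decomposition has width 2, which upper-bounds the treewidth. For the lower bound, G contains the cycle 1–4–2–5–6–3–0–1, so G is not a forest; only forests have treewidth ≤ 1, hence tw(G) ≥ 2. Hence tw(G) = 2 exactly.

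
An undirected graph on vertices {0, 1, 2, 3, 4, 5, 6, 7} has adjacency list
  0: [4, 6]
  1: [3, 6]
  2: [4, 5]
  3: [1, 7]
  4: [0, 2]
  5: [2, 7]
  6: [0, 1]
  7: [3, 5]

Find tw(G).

2

A width-2 tree decomposition is:
Bags: B1 = {2, 4, 5}  B2 = {0, 4, 5}  B3 = {0, 5, 6}  B4 = {1, 5, 6}  B5 = {1, 3, 5}  B6 = {3, 5, 7}
Tree: B1–B2, B2–B3, B3–B4, B4–B5, B5–B6
The largest bag has 3 vertices, giving width 2; this decomposition certifies tw(G) ≤ 2. For the lower bound, G contains the cycle 5–2–4–0–6–1–3–7–5, so G is not a forest; only forests have treewidth ≤ 1, hence tw(G) ≥ 2. Therefore the treewidth is 2.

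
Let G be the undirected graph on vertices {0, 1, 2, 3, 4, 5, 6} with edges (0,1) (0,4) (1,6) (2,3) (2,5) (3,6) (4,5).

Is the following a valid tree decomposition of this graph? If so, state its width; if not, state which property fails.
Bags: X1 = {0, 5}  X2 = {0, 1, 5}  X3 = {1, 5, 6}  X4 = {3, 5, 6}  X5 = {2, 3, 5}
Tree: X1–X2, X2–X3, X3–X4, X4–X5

No — vertex 4 appears in no bag.

A tree decomposition must satisfy three properties: every vertex lies in some bag; for every edge, both endpoints lie together in some bag; and for every vertex, the bags containing it form a connected subtree. Here vertex 4 appears in no bag, so the decomposition is invalid.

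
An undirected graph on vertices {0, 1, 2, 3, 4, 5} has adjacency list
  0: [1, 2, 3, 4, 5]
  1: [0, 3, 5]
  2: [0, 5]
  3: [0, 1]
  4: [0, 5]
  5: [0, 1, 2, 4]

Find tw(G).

2

A width-2 tree decomposition is:
Bags: B1 = {0, 2, 5}  B2 = {0, 4, 5}  B3 = {0, 1, 5}  B4 = {0, 1, 3}
Tree: B1–B2, B2–B3, B3–B4
Every bag has size at most 3, so the width is 3 − 1 = 2 and tw(G) ≤ 2. On the other hand G contains the 3-clique {0, 1, 3}. A clique must lie in a single bag of any decomposition, so no decomposition can have width below 2. Combining the bounds, tw(G) = 2.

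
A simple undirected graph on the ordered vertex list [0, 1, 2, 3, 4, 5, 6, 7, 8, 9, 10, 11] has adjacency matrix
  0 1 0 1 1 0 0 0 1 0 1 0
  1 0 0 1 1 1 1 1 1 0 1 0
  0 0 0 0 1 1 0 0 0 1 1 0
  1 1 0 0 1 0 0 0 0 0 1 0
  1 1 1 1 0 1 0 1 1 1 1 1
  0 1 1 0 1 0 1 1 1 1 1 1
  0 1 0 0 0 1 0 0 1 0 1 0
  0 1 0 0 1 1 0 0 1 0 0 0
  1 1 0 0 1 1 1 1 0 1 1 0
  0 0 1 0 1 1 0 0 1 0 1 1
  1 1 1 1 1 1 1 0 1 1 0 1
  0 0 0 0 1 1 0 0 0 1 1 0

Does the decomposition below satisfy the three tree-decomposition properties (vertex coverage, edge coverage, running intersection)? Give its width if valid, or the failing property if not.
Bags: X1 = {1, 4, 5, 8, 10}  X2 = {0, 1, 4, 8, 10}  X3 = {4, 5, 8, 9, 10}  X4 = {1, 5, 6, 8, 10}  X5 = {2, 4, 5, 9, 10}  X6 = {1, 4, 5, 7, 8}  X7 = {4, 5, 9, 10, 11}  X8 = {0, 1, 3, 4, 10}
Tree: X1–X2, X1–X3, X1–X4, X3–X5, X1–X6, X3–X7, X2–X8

Yes; width 4.

Checking the three conditions: (i) the bags cover all of {0, 1, 2, 3, 4, 5, 6, 7, 8, 9, 10, 11}; (ii) for each edge, some bag contains both endpoints; (iii) the bags containing any fixed vertex form a subtree. All hold, so the decomposition is valid with width 5 − 1 = 4.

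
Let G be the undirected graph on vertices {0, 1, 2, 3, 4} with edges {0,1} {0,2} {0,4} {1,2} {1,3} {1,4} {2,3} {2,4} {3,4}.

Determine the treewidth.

3

A width-3 tree decomposition is:
Bags: B1 = {0, 1, 2, 4}  B2 = {1, 2, 3, 4}
Tree: B1–B2
Every bag has size at most 4, so the width is 4 − 1 = 3 and tw(G) ≤ 3. For the lower bound, the 4 vertices {0, 1, 2, 4} are pairwise adjacent, and any tree decomposition puts a clique entirely inside one bag — forcing width ≥ 3. The upper and lower bounds meet at 3, so that is the treewidth.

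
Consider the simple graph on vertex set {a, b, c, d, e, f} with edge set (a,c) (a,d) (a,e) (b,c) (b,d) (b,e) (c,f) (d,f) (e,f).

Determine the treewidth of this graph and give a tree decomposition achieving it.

Treewidth 3.
One optimal decomposition is:
Bags: B1 = {a, c, d, e}  B2 = {c, d, e, f}  B3 = {b, c, d, e}
Tree: B1–B2, B2–B3

The largest bag has 4 vertices, giving width 3; this decomposition certifies tw(G) ≤ 3. For the lower bound: the 4 vertex sets {a,c}, {d,f}, {e}, {b} are disjoint, each induces a connected subgraph, and every pair is joined by at least one edge of G. Contracting each set to a single vertex therefore yields K_{4} as a minor, and since treewidth is minor-monotone, tw(G) ≥ tw(K_{4}) = 3. Therefore the treewidth is 3.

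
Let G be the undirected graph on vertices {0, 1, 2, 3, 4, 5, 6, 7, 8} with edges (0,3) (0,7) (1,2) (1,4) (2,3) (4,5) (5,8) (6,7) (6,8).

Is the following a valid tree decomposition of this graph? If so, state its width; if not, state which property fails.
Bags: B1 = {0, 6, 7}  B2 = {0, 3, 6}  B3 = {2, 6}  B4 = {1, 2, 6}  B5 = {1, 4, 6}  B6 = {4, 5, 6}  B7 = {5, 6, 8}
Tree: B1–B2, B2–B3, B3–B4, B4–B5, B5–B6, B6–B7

No — edge (3,2) lies in no bag.

A tree decomposition must satisfy three properties: every vertex lies in some bag; for every edge, both endpoints lie together in some bag; and for every vertex, the bags containing it form a connected subtree. Here edge (3,2) lies in no bag, so the decomposition is invalid.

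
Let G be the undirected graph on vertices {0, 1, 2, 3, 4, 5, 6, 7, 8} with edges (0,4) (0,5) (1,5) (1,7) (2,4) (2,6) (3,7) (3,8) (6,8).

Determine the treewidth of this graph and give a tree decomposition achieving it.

The largest bag has 3 vertices, giving width 2; this decomposition certifies tw(G) ≤ 2. The edges 8–6–2–4–0–5–1–7–3–8 form a cycle, so G is not a tree and its treewidth is at least 2. Combining the bounds, tw(G) = 2.

Treewidth 2.
Bags: B1 = {2, 6, 8}  B2 = {2, 4, 8}  B3 = {0, 4, 8}  B4 = {0, 5, 8}  B5 = {1, 5, 8}  B6 = {1, 7, 8}  B7 = {3, 7, 8}
Tree: B1–B2, B2–B3, B3–B4, B4–B5, B5–B6, B6–B7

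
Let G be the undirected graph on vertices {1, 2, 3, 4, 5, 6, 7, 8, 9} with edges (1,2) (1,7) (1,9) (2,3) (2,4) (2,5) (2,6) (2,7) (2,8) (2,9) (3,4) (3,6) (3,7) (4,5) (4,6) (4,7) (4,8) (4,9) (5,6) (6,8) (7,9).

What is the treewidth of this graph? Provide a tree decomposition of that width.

The largest bag has 4 vertices, giving width 3; this decomposition certifies tw(G) ≤ 3. Conversely, {1, 2, 7, 9} is a clique of size 4, and the vertices of any clique must share a bag in every tree decomposition; so some bag has ≥ 4 vertices and tw(G) ≥ 3. The upper and lower bounds meet at 3, so that is the treewidth.

Treewidth 3.
One optimal decomposition is:
Bags: B1 = {2, 3, 4, 7}  B2 = {2, 4, 7, 9}  B3 = {2, 3, 4, 6}  B4 = {2, 4, 5, 6}  B5 = {1, 2, 7, 9}  B6 = {2, 4, 6, 8}
Tree: B1–B2, B1–B3, B3–B4, B2–B5, B3–B6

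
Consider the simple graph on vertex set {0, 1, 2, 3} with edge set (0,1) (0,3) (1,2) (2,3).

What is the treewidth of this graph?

A width-2 tree decomposition is:
Bags: B1 = {0, 1, 2}  B2 = {0, 2, 3}
Tree: B1–B2
Each bag holds 3 vertices, so the decomposition has width 2, which upper-bounds the treewidth. For the lower bound, G contains the cycle 2–1–0–3–2, so G is not a forest; only forests have treewidth ≤ 1, hence tw(G) ≥ 2. Therefore the treewidth is 2.

2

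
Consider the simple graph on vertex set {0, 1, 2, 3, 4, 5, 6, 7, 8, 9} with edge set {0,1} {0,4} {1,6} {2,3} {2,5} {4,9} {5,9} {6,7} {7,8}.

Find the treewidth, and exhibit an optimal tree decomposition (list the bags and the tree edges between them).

Treewidth 1.
One optimal decomposition is:
Bags: B1 = {7, 8}  B2 = {6, 7}  B3 = {1, 6}  B4 = {0, 1}  B5 = {0, 4}  B6 = {4, 9}  B7 = {5, 9}  B8 = {2, 5}  B9 = {2, 3}
Tree: B1–B2, B2–B3, B3–B4, B4–B5, B5–B6, B6–B7, B7–B8, B8–B9

Each bag holds 2 vertices, so the decomposition has width 1, which upper-bounds the treewidth. Any graph with an edge has treewidth ≥ 1, and G has the edge 8–7. Therefore the treewidth is 1.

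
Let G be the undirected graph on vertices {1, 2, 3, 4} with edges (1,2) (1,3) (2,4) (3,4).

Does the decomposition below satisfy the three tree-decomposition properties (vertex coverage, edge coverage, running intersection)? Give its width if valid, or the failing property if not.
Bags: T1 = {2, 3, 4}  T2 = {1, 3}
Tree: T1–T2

No — edge (2,1) lies in no bag.

A tree decomposition must satisfy three properties: every vertex lies in some bag; for every edge, both endpoints lie together in some bag; and for every vertex, the bags containing it form a connected subtree. Here edge (2,1) lies in no bag, so the decomposition is invalid.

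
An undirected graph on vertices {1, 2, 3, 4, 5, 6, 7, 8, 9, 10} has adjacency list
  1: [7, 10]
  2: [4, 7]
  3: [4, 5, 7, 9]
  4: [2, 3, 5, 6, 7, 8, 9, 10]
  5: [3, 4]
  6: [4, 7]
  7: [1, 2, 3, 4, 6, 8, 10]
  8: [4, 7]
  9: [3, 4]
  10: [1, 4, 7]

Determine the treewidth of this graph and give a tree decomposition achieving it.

Each bag holds 3 vertices, so the decomposition has width 2, which upper-bounds the treewidth. On the other hand G contains the 3-clique {1, 7, 10}. A clique must lie in a single bag of any decomposition, so no decomposition can have width below 2. Hence tw(G) = 2 exactly.

Treewidth 2.
Bags: B1 = {2, 4, 7}  B2 = {3, 4, 7}  B3 = {4, 7, 10}  B4 = {3, 4, 5}  B5 = {4, 7, 8}  B6 = {3, 4, 9}  B7 = {1, 7, 10}  B8 = {4, 6, 7}
Tree: B1–B2, B1–B3, B2–B4, B1–B5, B2–B6, B3–B7, B2–B8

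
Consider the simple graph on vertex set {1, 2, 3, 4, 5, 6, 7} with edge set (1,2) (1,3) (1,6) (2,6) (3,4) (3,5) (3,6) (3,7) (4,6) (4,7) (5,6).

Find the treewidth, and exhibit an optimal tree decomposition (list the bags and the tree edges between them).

Treewidth 2.
One optimal decomposition is:
Bags: B1 = {3, 4, 6}  B2 = {1, 3, 6}  B3 = {3, 5, 6}  B4 = {1, 2, 6}  B5 = {3, 4, 7}
Tree: B1–B2, B2–B3, B2–B4, B1–B5

Each bag holds 3 vertices, so the decomposition has width 2, which upper-bounds the treewidth. Conversely, {1, 2, 6} is a clique of size 3, and the vertices of any clique must share a bag in every tree decomposition; so some bag has ≥ 3 vertices and tw(G) ≥ 2. Hence tw(G) = 2 exactly.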